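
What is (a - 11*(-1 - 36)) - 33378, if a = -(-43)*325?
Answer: -18996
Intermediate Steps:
a = 13975 (a = -1*(-13975) = 13975)
(a - 11*(-1 - 36)) - 33378 = (13975 - 11*(-1 - 36)) - 33378 = (13975 - 11*(-37)) - 33378 = (13975 + 407) - 33378 = 14382 - 33378 = -18996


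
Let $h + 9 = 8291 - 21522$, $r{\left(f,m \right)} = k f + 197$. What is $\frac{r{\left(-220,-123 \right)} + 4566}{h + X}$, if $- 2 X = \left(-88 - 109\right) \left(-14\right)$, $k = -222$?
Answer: $- \frac{11}{3} \approx -3.6667$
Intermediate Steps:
$r{\left(f,m \right)} = 197 - 222 f$ ($r{\left(f,m \right)} = - 222 f + 197 = 197 - 222 f$)
$h = -13240$ ($h = -9 + \left(8291 - 21522\right) = -9 - 13231 = -13240$)
$X = -1379$ ($X = - \frac{\left(-88 - 109\right) \left(-14\right)}{2} = - \frac{\left(-197\right) \left(-14\right)}{2} = \left(- \frac{1}{2}\right) 2758 = -1379$)
$\frac{r{\left(-220,-123 \right)} + 4566}{h + X} = \frac{\left(197 - -48840\right) + 4566}{-13240 - 1379} = \frac{\left(197 + 48840\right) + 4566}{-14619} = \left(49037 + 4566\right) \left(- \frac{1}{14619}\right) = 53603 \left(- \frac{1}{14619}\right) = - \frac{11}{3}$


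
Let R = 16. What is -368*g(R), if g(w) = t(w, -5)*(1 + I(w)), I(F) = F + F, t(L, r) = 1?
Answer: -12144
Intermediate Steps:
I(F) = 2*F
g(w) = 1 + 2*w (g(w) = 1*(1 + 2*w) = 1 + 2*w)
-368*g(R) = -368*(1 + 2*16) = -368*(1 + 32) = -368*33 = -12144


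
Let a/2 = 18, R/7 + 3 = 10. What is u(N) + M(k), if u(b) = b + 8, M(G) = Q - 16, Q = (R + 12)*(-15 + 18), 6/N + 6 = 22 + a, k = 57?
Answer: 4553/26 ≈ 175.12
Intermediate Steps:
R = 49 (R = -21 + 7*10 = -21 + 70 = 49)
a = 36 (a = 2*18 = 36)
N = 3/26 (N = 6/(-6 + (22 + 36)) = 6/(-6 + 58) = 6/52 = 6*(1/52) = 3/26 ≈ 0.11538)
Q = 183 (Q = (49 + 12)*(-15 + 18) = 61*3 = 183)
M(G) = 167 (M(G) = 183 - 16 = 167)
u(b) = 8 + b
u(N) + M(k) = (8 + 3/26) + 167 = 211/26 + 167 = 4553/26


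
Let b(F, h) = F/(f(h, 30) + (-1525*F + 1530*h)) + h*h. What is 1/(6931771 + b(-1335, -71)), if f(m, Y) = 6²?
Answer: 642427/4456395322279 ≈ 1.4416e-7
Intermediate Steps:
f(m, Y) = 36
b(F, h) = h² + F/(36 - 1525*F + 1530*h) (b(F, h) = F/(36 + (-1525*F + 1530*h)) + h*h = F/(36 - 1525*F + 1530*h) + h² = h² + F/(36 - 1525*F + 1530*h))
1/(6931771 + b(-1335, -71)) = 1/(6931771 + (-1335 + 36*(-71)² + 1530*(-71)³ - 1525*(-1335)*(-71)²)/(36 - 1525*(-1335) + 1530*(-71))) = 1/(6931771 + (-1335 + 36*5041 + 1530*(-357911) - 1525*(-1335)*5041)/(36 + 2035875 - 108630)) = 1/(6931771 + (-1335 + 181476 - 547603830 + 10262845875)/1927281) = 1/(6931771 + (1/1927281)*9715422186) = 1/(6931771 + 3238474062/642427) = 1/(4456395322279/642427) = 642427/4456395322279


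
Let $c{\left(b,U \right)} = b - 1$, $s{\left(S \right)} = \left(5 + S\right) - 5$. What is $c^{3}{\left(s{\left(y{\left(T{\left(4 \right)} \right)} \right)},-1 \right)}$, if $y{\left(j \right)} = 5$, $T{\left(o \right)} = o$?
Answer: $64$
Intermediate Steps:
$s{\left(S \right)} = S$
$c{\left(b,U \right)} = -1 + b$
$c^{3}{\left(s{\left(y{\left(T{\left(4 \right)} \right)} \right)},-1 \right)} = \left(-1 + 5\right)^{3} = 4^{3} = 64$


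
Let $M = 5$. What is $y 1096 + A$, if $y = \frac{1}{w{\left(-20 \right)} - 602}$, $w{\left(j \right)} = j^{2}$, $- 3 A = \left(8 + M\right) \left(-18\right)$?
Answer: $\frac{7330}{101} \approx 72.574$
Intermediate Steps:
$A = 78$ ($A = - \frac{\left(8 + 5\right) \left(-18\right)}{3} = - \frac{13 \left(-18\right)}{3} = \left(- \frac{1}{3}\right) \left(-234\right) = 78$)
$y = - \frac{1}{202}$ ($y = \frac{1}{\left(-20\right)^{2} - 602} = \frac{1}{400 - 602} = \frac{1}{-202} = - \frac{1}{202} \approx -0.0049505$)
$y 1096 + A = \left(- \frac{1}{202}\right) 1096 + 78 = - \frac{548}{101} + 78 = \frac{7330}{101}$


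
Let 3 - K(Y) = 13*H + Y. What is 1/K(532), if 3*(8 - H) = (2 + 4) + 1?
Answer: -3/1808 ≈ -0.0016593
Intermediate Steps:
H = 17/3 (H = 8 - ((2 + 4) + 1)/3 = 8 - (6 + 1)/3 = 8 - ⅓*7 = 8 - 7/3 = 17/3 ≈ 5.6667)
K(Y) = -212/3 - Y (K(Y) = 3 - (13*(17/3) + Y) = 3 - (221/3 + Y) = 3 + (-221/3 - Y) = -212/3 - Y)
1/K(532) = 1/(-212/3 - 1*532) = 1/(-212/3 - 532) = 1/(-1808/3) = -3/1808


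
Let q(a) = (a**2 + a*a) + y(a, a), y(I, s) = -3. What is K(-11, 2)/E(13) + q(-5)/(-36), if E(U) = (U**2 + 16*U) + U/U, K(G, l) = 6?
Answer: -325/252 ≈ -1.2897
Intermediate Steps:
E(U) = 1 + U**2 + 16*U (E(U) = (U**2 + 16*U) + 1 = 1 + U**2 + 16*U)
q(a) = -3 + 2*a**2 (q(a) = (a**2 + a*a) - 3 = (a**2 + a**2) - 3 = 2*a**2 - 3 = -3 + 2*a**2)
K(-11, 2)/E(13) + q(-5)/(-36) = 6/(1 + 13**2 + 16*13) + (-3 + 2*(-5)**2)/(-36) = 6/(1 + 169 + 208) + (-3 + 2*25)*(-1/36) = 6/378 + (-3 + 50)*(-1/36) = 6*(1/378) + 47*(-1/36) = 1/63 - 47/36 = -325/252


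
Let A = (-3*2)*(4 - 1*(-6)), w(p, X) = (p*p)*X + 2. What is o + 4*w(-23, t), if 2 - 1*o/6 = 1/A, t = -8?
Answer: -169079/10 ≈ -16908.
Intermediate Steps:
w(p, X) = 2 + X*p² (w(p, X) = p²*X + 2 = X*p² + 2 = 2 + X*p²)
A = -60 (A = -6*(4 + 6) = -6*10 = -60)
o = 121/10 (o = 12 - 6/(-60) = 12 - 6*(-1/60) = 12 + ⅒ = 121/10 ≈ 12.100)
o + 4*w(-23, t) = 121/10 + 4*(2 - 8*(-23)²) = 121/10 + 4*(2 - 8*529) = 121/10 + 4*(2 - 4232) = 121/10 + 4*(-4230) = 121/10 - 16920 = -169079/10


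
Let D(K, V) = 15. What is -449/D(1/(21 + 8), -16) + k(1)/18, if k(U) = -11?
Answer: -2749/90 ≈ -30.544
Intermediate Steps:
-449/D(1/(21 + 8), -16) + k(1)/18 = -449/15 - 11/18 = -2749/90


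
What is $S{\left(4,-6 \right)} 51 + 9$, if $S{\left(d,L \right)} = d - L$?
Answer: $519$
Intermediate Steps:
$S{\left(4,-6 \right)} 51 + 9 = \left(4 - -6\right) 51 + 9 = \left(4 + 6\right) 51 + 9 = 10 \cdot 51 + 9 = 510 + 9 = 519$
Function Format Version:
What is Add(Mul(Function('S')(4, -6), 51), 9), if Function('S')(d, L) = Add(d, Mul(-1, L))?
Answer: 519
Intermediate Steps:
Add(Mul(Function('S')(4, -6), 51), 9) = Add(Mul(Add(4, Mul(-1, -6)), 51), 9) = Add(Mul(Add(4, 6), 51), 9) = Add(Mul(10, 51), 9) = Add(510, 9) = 519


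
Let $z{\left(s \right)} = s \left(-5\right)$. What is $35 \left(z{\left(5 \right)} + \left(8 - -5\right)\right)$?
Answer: $-420$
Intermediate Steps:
$z{\left(s \right)} = - 5 s$
$35 \left(z{\left(5 \right)} + \left(8 - -5\right)\right) = 35 \left(\left(-5\right) 5 + \left(8 - -5\right)\right) = 35 \left(-25 + \left(8 + 5\right)\right) = 35 \left(-25 + 13\right) = 35 \left(-12\right) = -420$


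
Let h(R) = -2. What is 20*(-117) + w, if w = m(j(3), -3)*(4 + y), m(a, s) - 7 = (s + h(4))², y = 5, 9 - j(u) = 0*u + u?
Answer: -2052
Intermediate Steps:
j(u) = 9 - u (j(u) = 9 - (0*u + u) = 9 - (0 + u) = 9 - u)
m(a, s) = 7 + (-2 + s)² (m(a, s) = 7 + (s - 2)² = 7 + (-2 + s)²)
w = 288 (w = (7 + (-2 - 3)²)*(4 + 5) = (7 + (-5)²)*9 = (7 + 25)*9 = 32*9 = 288)
20*(-117) + w = 20*(-117) + 288 = -2340 + 288 = -2052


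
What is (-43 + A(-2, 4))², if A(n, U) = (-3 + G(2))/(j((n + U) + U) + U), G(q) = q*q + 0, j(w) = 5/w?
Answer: 1540081/841 ≈ 1831.3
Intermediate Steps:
G(q) = q² (G(q) = q² + 0 = q²)
A(n, U) = 1/(U + 5/(n + 2*U)) (A(n, U) = (-3 + 2²)/(5/((n + U) + U) + U) = (-3 + 4)/(5/((U + n) + U) + U) = 1/(5/(n + 2*U) + U) = 1/(U + 5/(n + 2*U)))
(-43 + A(-2, 4))² = (-43 + (-2 + 2*4)/(5 + 4*(-2 + 2*4)))² = (-43 + (-2 + 8)/(5 + 4*(-2 + 8)))² = (-43 + 6/(5 + 4*6))² = (-43 + 6/(5 + 24))² = (-43 + 6/29)² = (-1241/29)² = 1540081/841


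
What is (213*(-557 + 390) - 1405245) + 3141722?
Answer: 1700906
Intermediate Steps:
(213*(-557 + 390) - 1405245) + 3141722 = (213*(-167) - 1405245) + 3141722 = (-35571 - 1405245) + 3141722 = -1440816 + 3141722 = 1700906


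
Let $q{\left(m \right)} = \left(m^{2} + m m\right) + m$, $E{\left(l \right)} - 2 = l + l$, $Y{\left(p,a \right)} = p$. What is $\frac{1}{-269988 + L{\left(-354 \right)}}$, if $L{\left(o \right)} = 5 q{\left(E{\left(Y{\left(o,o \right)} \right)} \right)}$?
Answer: $\frac{1}{4710842} \approx 2.1228 \cdot 10^{-7}$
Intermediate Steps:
$E{\left(l \right)} = 2 + 2 l$ ($E{\left(l \right)} = 2 + \left(l + l\right) = 2 + 2 l$)
$q{\left(m \right)} = m + 2 m^{2}$ ($q{\left(m \right)} = \left(m^{2} + m^{2}\right) + m = 2 m^{2} + m = m + 2 m^{2}$)
$L{\left(o \right)} = 5 \left(2 + 2 o\right) \left(5 + 4 o\right)$ ($L{\left(o \right)} = 5 \left(2 + 2 o\right) \left(1 + 2 \left(2 + 2 o\right)\right) = 5 \left(2 + 2 o\right) \left(1 + \left(4 + 4 o\right)\right) = 5 \left(2 + 2 o\right) \left(5 + 4 o\right)$)
$\frac{1}{-269988 + L{\left(-354 \right)}} = \frac{1}{-269988 + 10 \left(1 - 354\right) \left(5 + 4 \left(-354\right)\right)} = \frac{1}{-269988 + 10 \left(-353\right) \left(5 - 1416\right)} = \frac{1}{-269988 + 10 \left(-353\right) \left(-1411\right)} = \frac{1}{-269988 + 4980830} = \frac{1}{4710842}$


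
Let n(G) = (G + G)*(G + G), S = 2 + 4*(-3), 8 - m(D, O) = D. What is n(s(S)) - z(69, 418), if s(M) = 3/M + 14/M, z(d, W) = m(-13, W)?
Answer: -236/25 ≈ -9.4400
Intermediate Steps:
m(D, O) = 8 - D
z(d, W) = 21 (z(d, W) = 8 - 1*(-13) = 8 + 13 = 21)
S = -10 (S = 2 - 12 = -10)
s(M) = 17/M
n(G) = 4*G² (n(G) = (2*G)*(2*G) = 4*G²)
n(s(S)) - z(69, 418) = 4*(17/(-10))² - 1*21 = 4*(17*(-⅒))² - 21 = 4*(-17/10)² - 21 = 4*(289/100) - 21 = 289/25 - 21 = -236/25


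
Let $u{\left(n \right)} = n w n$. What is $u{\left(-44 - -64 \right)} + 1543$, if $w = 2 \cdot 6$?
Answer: $6343$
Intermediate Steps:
$w = 12$
$u{\left(n \right)} = 12 n^{2}$ ($u{\left(n \right)} = n 12 n = 12 n n = 12 n^{2}$)
$u{\left(-44 - -64 \right)} + 1543 = 12 \left(-44 - -64\right)^{2} + 1543 = 12 \left(-44 + 64\right)^{2} + 1543 = 12 \cdot 20^{2} + 1543 = 12 \cdot 400 + 1543 = 4800 + 1543 = 6343$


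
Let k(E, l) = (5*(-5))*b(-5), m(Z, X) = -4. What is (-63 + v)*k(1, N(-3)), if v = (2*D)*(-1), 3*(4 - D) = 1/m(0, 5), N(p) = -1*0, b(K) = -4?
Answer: -21350/3 ≈ -7116.7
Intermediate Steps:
N(p) = 0
D = 49/12 (D = 4 - 1/3/(-4) = 4 - 1/3*(-1/4) = 4 + 1/12 = 49/12 ≈ 4.0833)
k(E, l) = 100 (k(E, l) = (5*(-5))*(-4) = -25*(-4) = 100)
v = -49/6 (v = (2*(49/12))*(-1) = (49/6)*(-1) = -49/6 ≈ -8.1667)
(-63 + v)*k(1, N(-3)) = (-63 - 49/6)*100 = -427/6*100 = -21350/3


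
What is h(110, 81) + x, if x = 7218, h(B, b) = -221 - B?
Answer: 6887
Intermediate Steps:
h(110, 81) + x = (-221 - 1*110) + 7218 = (-221 - 110) + 7218 = -331 + 7218 = 6887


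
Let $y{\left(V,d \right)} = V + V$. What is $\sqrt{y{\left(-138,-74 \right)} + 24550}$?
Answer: $\sqrt{24274} \approx 155.8$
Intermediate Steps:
$y{\left(V,d \right)} = 2 V$
$\sqrt{y{\left(-138,-74 \right)} + 24550} = \sqrt{2 \left(-138\right) + 24550} = \sqrt{-276 + 24550} = \sqrt{24274}$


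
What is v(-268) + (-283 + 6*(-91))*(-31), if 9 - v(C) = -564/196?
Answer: 1259833/49 ≈ 25711.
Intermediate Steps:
v(C) = 582/49 (v(C) = 9 - (-564)/196 = 9 - 1*(-141/49) = 9 + 141/49 = 582/49)
v(-268) + (-283 + 6*(-91))*(-31) = 582/49 + (-283 + 6*(-91))*(-31) = 582/49 + (-283 - 546)*(-31) = 582/49 - 829*(-31) = 582/49 + 25699 = 1259833/49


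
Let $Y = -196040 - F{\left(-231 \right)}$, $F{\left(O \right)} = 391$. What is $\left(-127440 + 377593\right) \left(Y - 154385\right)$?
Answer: $-87757674848$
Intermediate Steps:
$Y = -196431$ ($Y = -196040 - 391 = -196431$)
$\left(-127440 + 377593\right) \left(Y - 154385\right) = \left(-127440 + 377593\right) \left(-196431 - 154385\right) = 250153 \left(-350816\right) = -87757674848$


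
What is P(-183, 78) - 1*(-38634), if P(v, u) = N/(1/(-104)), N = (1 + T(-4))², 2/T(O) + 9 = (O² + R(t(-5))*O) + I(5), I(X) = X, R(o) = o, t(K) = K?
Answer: 1232531/32 ≈ 38517.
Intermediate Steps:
T(O) = 2/(-4 + O² - 5*O) (T(O) = 2/(-9 + ((O² - 5*O) + 5)) = 2/(-9 + (5 + O² - 5*O)) = 2/(-4 + O² - 5*O))
N = 289/256 (N = (1 + 2/(-4 + (-4)² - 5*(-4)))² = (1 + 2/(-4 + 16 + 20))² = (1 + 2/32)² = (1 + 2*(1/32))² = (1 + 1/16)² = (17/16)² = 289/256 ≈ 1.1289)
P(v, u) = -3757/32 (P(v, u) = 289/(256*(1/(-104))) = 289/(256*(-1/104)) = (289/256)*(-104) = -3757/32)
P(-183, 78) - 1*(-38634) = -3757/32 - 1*(-38634) = -3757/32 + 38634 = 1232531/32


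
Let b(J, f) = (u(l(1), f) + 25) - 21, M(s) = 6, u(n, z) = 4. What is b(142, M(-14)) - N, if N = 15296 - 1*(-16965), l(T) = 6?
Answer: -32253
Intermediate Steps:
b(J, f) = 8 (b(J, f) = (4 + 25) - 21 = 29 - 21 = 8)
N = 32261 (N = 15296 + 16965 = 32261)
b(142, M(-14)) - N = 8 - 1*32261 = 8 - 32261 = -32253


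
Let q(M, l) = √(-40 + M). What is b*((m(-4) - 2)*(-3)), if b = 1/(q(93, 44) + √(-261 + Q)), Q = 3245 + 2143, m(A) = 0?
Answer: 6/(√53 + √5127) ≈ 0.076062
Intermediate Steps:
Q = 5388
b = 1/(√53 + √5127) (b = 1/(√(-40 + 93) + √(-261 + 5388)) = 1/(√53 + √5127) ≈ 0.012677)
b*((m(-4) - 2)*(-3)) = ((0 - 2)*(-3))/(√53 + √5127) = (-2*(-3))/(√53 + √5127) = 6/(√53 + √5127)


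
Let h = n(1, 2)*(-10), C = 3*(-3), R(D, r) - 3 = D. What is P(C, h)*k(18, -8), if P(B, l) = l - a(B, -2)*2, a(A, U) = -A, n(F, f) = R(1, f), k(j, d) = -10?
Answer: 580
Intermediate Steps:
R(D, r) = 3 + D
n(F, f) = 4 (n(F, f) = 3 + 1 = 4)
C = -9
h = -40 (h = 4*(-10) = -40)
P(B, l) = l + 2*B (P(B, l) = l - (-B)*2 = l - (-2)*B = l + 2*B)
P(C, h)*k(18, -8) = (-40 + 2*(-9))*(-10) = (-40 - 18)*(-10) = -58*(-10) = 580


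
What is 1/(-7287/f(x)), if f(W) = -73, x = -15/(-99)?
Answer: 73/7287 ≈ 0.010018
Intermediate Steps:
x = 5/33 (x = -15*(-1/99) = 5/33 ≈ 0.15152)
1/(-7287/f(x)) = 1/(-7287/(-73)) = 1/(-7287*(-1/73)) = 1/(7287/73) = 73/7287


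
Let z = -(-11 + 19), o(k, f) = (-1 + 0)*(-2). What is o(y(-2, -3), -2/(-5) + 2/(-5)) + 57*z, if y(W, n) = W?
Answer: -454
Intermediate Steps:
o(k, f) = 2 (o(k, f) = -1*(-2) = 2)
z = -8 (z = -1*8 = -8)
o(y(-2, -3), -2/(-5) + 2/(-5)) + 57*z = 2 + 57*(-8) = 2 - 456 = -454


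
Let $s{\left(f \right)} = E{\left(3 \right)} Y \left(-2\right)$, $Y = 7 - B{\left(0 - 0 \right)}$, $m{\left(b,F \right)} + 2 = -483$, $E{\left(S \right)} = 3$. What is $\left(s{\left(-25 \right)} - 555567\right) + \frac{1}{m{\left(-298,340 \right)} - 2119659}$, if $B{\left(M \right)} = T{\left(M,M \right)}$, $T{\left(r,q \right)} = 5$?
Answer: $- \frac{1177907483377}{2120144} \approx -5.5558 \cdot 10^{5}$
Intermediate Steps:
$m{\left(b,F \right)} = -485$ ($m{\left(b,F \right)} = -2 - 483 = -485$)
$B{\left(M \right)} = 5$
$Y = 2$ ($Y = 7 - 5 = 2$)
$s{\left(f \right)} = -12$ ($s{\left(f \right)} = 3 \cdot 2 \left(-2\right) = 6 \left(-2\right) = -12$)
$\left(s{\left(-25 \right)} - 555567\right) + \frac{1}{m{\left(-298,340 \right)} - 2119659} = \left(-12 - 555567\right) + \frac{1}{-485 - 2119659} = -555579 + \frac{1}{-2120144} = -555579 - \frac{1}{2120144} = - \frac{1177907483377}{2120144}$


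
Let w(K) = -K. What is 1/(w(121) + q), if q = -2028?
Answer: -1/2149 ≈ -0.00046533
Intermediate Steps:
1/(w(121) + q) = 1/(-1*121 - 2028) = 1/(-121 - 2028) = 1/(-2149) = -1/2149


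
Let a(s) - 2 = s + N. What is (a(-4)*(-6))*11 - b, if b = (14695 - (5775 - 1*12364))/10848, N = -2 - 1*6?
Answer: 1784599/2712 ≈ 658.04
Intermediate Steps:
N = -8 (N = -2 - 6 = -8)
a(s) = -6 + s (a(s) = 2 + (s - 8) = 2 + (-8 + s) = -6 + s)
b = 5321/2712 (b = (14695 - (5775 - 12364))*(1/10848) = (14695 - 1*(-6589))*(1/10848) = (14695 + 6589)*(1/10848) = 21284*(1/10848) = 5321/2712 ≈ 1.9620)
(a(-4)*(-6))*11 - b = ((-6 - 4)*(-6))*11 - 1*5321/2712 = -10*(-6)*11 - 5321/2712 = 60*11 - 5321/2712 = 660 - 5321/2712 = 1784599/2712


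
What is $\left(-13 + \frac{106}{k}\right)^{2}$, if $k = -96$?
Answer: $\frac{458329}{2304} \approx 198.93$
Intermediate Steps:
$\left(-13 + \frac{106}{k}\right)^{2} = \left(-13 + \frac{106}{-96}\right)^{2} = \left(-13 + 106 \left(- \frac{1}{96}\right)\right)^{2} = \left(-13 - \frac{53}{48}\right)^{2} = \left(- \frac{677}{48}\right)^{2} = \frac{458329}{2304}$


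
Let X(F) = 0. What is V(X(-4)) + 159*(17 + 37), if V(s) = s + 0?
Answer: 8586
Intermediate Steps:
V(s) = s
V(X(-4)) + 159*(17 + 37) = 0 + 159*(17 + 37) = 0 + 159*54 = 0 + 8586 = 8586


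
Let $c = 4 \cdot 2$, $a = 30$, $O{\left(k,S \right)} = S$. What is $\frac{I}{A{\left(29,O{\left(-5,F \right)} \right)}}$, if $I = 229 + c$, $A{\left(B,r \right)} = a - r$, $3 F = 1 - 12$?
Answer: $\frac{711}{101} \approx 7.0396$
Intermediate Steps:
$F = - \frac{11}{3}$ ($F = \frac{1 - 12}{3} = \frac{1}{3} \left(-11\right) = - \frac{11}{3} \approx -3.6667$)
$c = 8$
$A{\left(B,r \right)} = 30 - r$
$I = 237$ ($I = 229 + 8 = 237$)
$\frac{I}{A{\left(29,O{\left(-5,F \right)} \right)}} = \frac{237}{30 - - \frac{11}{3}} = \frac{237}{30 + \frac{11}{3}} = \frac{237}{\frac{101}{3}} = 237 \cdot \frac{3}{101} = \frac{711}{101}$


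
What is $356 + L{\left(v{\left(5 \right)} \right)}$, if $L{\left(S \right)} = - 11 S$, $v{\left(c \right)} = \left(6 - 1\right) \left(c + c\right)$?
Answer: $-194$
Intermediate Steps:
$v{\left(c \right)} = 10 c$ ($v{\left(c \right)} = 5 \cdot 2 c = 10 c$)
$356 + L{\left(v{\left(5 \right)} \right)} = 356 - 11 \cdot 10 \cdot 5 = 356 - 550 = -194$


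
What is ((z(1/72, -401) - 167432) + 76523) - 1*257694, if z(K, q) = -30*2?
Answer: -348663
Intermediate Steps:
z(K, q) = -60
((z(1/72, -401) - 167432) + 76523) - 1*257694 = ((-60 - 167432) + 76523) - 1*257694 = (-167492 + 76523) - 257694 = -90969 - 257694 = -348663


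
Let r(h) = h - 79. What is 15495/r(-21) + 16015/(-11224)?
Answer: -8775869/56120 ≈ -156.38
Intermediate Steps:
r(h) = -79 + h
15495/r(-21) + 16015/(-11224) = 15495/(-79 - 21) + 16015/(-11224) = 15495/(-100) + 16015*(-1/11224) = 15495*(-1/100) - 16015/11224 = -3099/20 - 16015/11224 = -8775869/56120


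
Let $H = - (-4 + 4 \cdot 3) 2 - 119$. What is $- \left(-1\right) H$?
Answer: $-135$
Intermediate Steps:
$H = -135$ ($H = - (-4 + 12) 2 - 119 = \left(-1\right) 8 \cdot 2 - 119 = \left(-8\right) 2 - 119 = -16 - 119 = -135$)
$- \left(-1\right) H = - \left(-1\right) \left(-135\right) = \left(-1\right) 135 = -135$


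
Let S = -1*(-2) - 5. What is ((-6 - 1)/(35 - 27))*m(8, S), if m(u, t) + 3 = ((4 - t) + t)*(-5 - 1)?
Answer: 189/8 ≈ 23.625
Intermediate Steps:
S = -3 (S = 2 - 5 = -3)
m(u, t) = -27 (m(u, t) = -3 + ((4 - t) + t)*(-5 - 1) = -3 + 4*(-6) = -3 - 24 = -27)
((-6 - 1)/(35 - 27))*m(8, S) = ((-6 - 1)/(35 - 27))*(-27) = -7/8*(-27) = 189/8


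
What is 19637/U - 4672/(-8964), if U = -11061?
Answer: -3454141/2754189 ≈ -1.2541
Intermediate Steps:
19637/U - 4672/(-8964) = 19637/(-11061) - 4672/(-8964) = 19637*(-1/11061) - 4672*(-1/8964) = -19637/11061 + 1168/2241 = -3454141/2754189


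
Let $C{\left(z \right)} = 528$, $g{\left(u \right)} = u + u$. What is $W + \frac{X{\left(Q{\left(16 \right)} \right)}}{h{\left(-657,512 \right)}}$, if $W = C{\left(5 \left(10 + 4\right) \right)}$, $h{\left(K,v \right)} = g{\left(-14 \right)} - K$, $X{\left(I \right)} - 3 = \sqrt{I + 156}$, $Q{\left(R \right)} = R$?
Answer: $\frac{332115}{629} + \frac{2 \sqrt{43}}{629} \approx 528.03$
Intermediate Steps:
$g{\left(u \right)} = 2 u$
$X{\left(I \right)} = 3 + \sqrt{156 + I}$ ($X{\left(I \right)} = 3 + \sqrt{I + 156} = 3 + \sqrt{156 + I}$)
$h{\left(K,v \right)} = -28 - K$ ($h{\left(K,v \right)} = 2 \left(-14\right) - K = -28 - K$)
$W = 528$
$W + \frac{X{\left(Q{\left(16 \right)} \right)}}{h{\left(-657,512 \right)}} = 528 + \frac{3 + \sqrt{156 + 16}}{-28 - -657} = 528 + \frac{3 + \sqrt{172}}{-28 + 657} = 528 + \frac{3 + 2 \sqrt{43}}{629} = 528 + \left(3 + 2 \sqrt{43}\right) \frac{1}{629} = 528 + \left(\frac{3}{629} + \frac{2 \sqrt{43}}{629}\right) = \frac{332115}{629} + \frac{2 \sqrt{43}}{629}$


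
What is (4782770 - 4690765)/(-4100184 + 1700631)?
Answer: -92005/2399553 ≈ -0.038343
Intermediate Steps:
(4782770 - 4690765)/(-4100184 + 1700631) = 92005/(-2399553) = 92005*(-1/2399553) = -92005/2399553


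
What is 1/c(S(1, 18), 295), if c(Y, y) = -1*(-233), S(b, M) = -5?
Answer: 1/233 ≈ 0.0042918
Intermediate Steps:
c(Y, y) = 233
1/c(S(1, 18), 295) = 1/233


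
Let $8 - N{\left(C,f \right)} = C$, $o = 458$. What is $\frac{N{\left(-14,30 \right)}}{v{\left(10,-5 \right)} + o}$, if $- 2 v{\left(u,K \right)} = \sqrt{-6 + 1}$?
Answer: $\frac{40304}{839061} + \frac{44 i \sqrt{5}}{839061} \approx 0.048035 + 0.00011726 i$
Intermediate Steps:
$N{\left(C,f \right)} = 8 - C$
$v{\left(u,K \right)} = - \frac{i \sqrt{5}}{2}$ ($v{\left(u,K \right)} = - \frac{\sqrt{-6 + 1}}{2} = - \frac{\sqrt{-5}}{2} = - \frac{i \sqrt{5}}{2}$)
$\frac{N{\left(-14,30 \right)}}{v{\left(10,-5 \right)} + o} = \frac{8 - -14}{- \frac{i \sqrt{5}}{2} + 458} = \frac{8 + 14}{458 - \frac{i \sqrt{5}}{2}} = \frac{22}{458 - \frac{i \sqrt{5}}{2}}$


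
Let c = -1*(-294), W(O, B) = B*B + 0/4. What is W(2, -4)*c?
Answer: 4704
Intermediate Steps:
W(O, B) = B² (W(O, B) = B² + 0*(¼) = B² + 0 = B²)
c = 294
W(2, -4)*c = (-4)²*294 = 16*294 = 4704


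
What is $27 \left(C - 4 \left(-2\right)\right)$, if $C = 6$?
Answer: $378$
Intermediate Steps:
$27 \left(C - 4 \left(-2\right)\right) = 27 \left(6 - 4 \left(-2\right)\right) = 27 \left(6 - -8\right) = 27 \left(6 + 8\right) = 27 \cdot 14 = 378$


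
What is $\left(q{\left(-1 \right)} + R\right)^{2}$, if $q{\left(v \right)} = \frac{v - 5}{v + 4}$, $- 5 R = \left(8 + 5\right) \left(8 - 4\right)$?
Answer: $\frac{3844}{25} \approx 153.76$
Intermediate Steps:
$R = - \frac{52}{5}$ ($R = - \frac{\left(8 + 5\right) \left(8 - 4\right)}{5} = - \frac{13 \cdot 4}{5} = \left(- \frac{1}{5}\right) 52 = - \frac{52}{5} \approx -10.4$)
$q{\left(v \right)} = \frac{-5 + v}{4 + v}$
$\left(q{\left(-1 \right)} + R\right)^{2} = \left(\frac{-5 - 1}{4 - 1} - \frac{52}{5}\right)^{2} = \left(\frac{1}{3} \left(-6\right) - \frac{52}{5}\right)^{2} = \left(-2 - \frac{52}{5}\right)^{2} = \left(- \frac{62}{5}\right)^{2} = \frac{3844}{25}$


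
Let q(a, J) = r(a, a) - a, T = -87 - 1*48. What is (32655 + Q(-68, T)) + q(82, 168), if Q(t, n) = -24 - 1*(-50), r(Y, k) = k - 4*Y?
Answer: 32353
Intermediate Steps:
T = -135 (T = -87 - 48 = -135)
q(a, J) = -4*a (q(a, J) = (a - 4*a) - a = -3*a - a = -4*a)
Q(t, n) = 26 (Q(t, n) = -24 + 50 = 26)
(32655 + Q(-68, T)) + q(82, 168) = (32655 + 26) - 4*82 = 32681 - 328 = 32353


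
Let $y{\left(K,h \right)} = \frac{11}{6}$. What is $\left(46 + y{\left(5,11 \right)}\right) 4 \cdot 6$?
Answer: $1148$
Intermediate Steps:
$y{\left(K,h \right)} = \frac{11}{6}$ ($y{\left(K,h \right)} = 11 \cdot \frac{1}{6} = \frac{11}{6}$)
$\left(46 + y{\left(5,11 \right)}\right) 4 \cdot 6 = \left(46 + \frac{11}{6}\right) 4 \cdot 6 = \frac{287}{6} \cdot 24 = 1148$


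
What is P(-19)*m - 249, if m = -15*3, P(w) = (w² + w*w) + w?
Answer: -31884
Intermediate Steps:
P(w) = w + 2*w² (P(w) = (w² + w²) + w = 2*w² + w = w + 2*w²)
m = -45 (m = -5*9 = -45)
P(-19)*m - 249 = -19*(1 + 2*(-19))*(-45) - 249 = -19*(1 - 38)*(-45) - 249 = -19*(-37)*(-45) - 249 = 703*(-45) - 249 = -31635 - 249 = -31884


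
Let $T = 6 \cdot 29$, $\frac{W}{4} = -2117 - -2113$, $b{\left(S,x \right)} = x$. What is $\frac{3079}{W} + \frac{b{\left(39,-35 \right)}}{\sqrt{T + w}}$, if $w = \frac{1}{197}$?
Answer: $- \frac{3079}{16} - \frac{5 \sqrt{6752963}}{4897} \approx -195.09$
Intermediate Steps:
$W = -16$ ($W = 4 \left(-2117 - -2113\right) = 4 \left(-2117 + 2113\right) = 4 \left(-4\right) = -16$)
$T = 174$
$w = \frac{1}{197} \approx 0.0050761$
$\frac{3079}{W} + \frac{b{\left(39,-35 \right)}}{\sqrt{T + w}} = \frac{3079}{-16} - \frac{35}{\sqrt{174 + \frac{1}{197}}} = 3079 \left(- \frac{1}{16}\right) - \frac{35}{\sqrt{\frac{34279}{197}}} = - \frac{3079}{16} - \frac{35}{\frac{1}{197} \sqrt{6752963}} = - \frac{3079}{16} - 35 \frac{\sqrt{6752963}}{34279} = - \frac{3079}{16} - \frac{5 \sqrt{6752963}}{4897}$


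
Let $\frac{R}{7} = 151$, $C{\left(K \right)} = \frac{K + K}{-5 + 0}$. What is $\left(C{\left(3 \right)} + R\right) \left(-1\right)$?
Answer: $- \frac{5279}{5} \approx -1055.8$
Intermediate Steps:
$C{\left(K \right)} = - \frac{2 K}{5}$ ($C{\left(K \right)} = \frac{2 K}{-5} = 2 K \left(- \frac{1}{5}\right) = - \frac{2 K}{5}$)
$R = 1057$ ($R = 7 \cdot 151 = 1057$)
$\left(C{\left(3 \right)} + R\right) \left(-1\right) = \left(\left(- \frac{2}{5}\right) 3 + 1057\right) \left(-1\right) = \left(- \frac{6}{5} + 1057\right) \left(-1\right) = \frac{5279}{5} \left(-1\right) = - \frac{5279}{5}$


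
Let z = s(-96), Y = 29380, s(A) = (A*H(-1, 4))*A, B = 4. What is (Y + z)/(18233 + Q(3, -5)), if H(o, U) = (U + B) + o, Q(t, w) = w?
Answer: 23473/4557 ≈ 5.1510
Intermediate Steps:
H(o, U) = 4 + U + o (H(o, U) = (U + 4) + o = (4 + U) + o = 4 + U + o)
s(A) = 7*A**2 (s(A) = (A*(4 + 4 - 1))*A = (A*7)*A = (7*A)*A = 7*A**2)
z = 64512 (z = 7*(-96)**2 = 7*9216 = 64512)
(Y + z)/(18233 + Q(3, -5)) = (29380 + 64512)/(18233 - 5) = 93892/18228 = 93892*(1/18228) = 23473/4557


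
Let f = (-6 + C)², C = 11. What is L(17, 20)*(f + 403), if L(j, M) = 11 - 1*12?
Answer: -428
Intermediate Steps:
L(j, M) = -1 (L(j, M) = 11 - 12 = -1)
f = 25 (f = (-6 + 11)² = 5² = 25)
L(17, 20)*(f + 403) = -(25 + 403) = -1*428 = -428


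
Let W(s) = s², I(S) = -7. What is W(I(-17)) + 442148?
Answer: 442197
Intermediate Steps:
W(I(-17)) + 442148 = (-7)² + 442148 = 49 + 442148 = 442197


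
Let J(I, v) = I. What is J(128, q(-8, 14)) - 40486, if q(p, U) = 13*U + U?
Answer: -40358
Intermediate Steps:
q(p, U) = 14*U
J(128, q(-8, 14)) - 40486 = 128 - 40486 = -40358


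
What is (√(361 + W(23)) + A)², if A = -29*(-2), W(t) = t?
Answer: 3748 + 928*√6 ≈ 6021.1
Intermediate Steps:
A = 58
(√(361 + W(23)) + A)² = (√(361 + 23) + 58)² = (√384 + 58)² = (8*√6 + 58)² = (58 + 8*√6)²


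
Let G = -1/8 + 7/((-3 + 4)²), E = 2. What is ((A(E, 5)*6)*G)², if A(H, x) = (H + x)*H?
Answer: 1334025/4 ≈ 3.3351e+5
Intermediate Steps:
A(H, x) = H*(H + x)
G = 55/8 (G = -1*⅛ + 7/(1²) = -⅛ + 7/1 = -⅛ + 7*1 = -⅛ + 7 = 55/8 ≈ 6.8750)
((A(E, 5)*6)*G)² = (((2*(2 + 5))*6)*(55/8))² = (((2*7)*6)*(55/8))² = ((14*6)*(55/8))² = (84*(55/8))² = (1155/2)² = 1334025/4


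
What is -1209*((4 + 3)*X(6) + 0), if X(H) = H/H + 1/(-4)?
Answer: -25389/4 ≈ -6347.3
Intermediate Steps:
X(H) = ¾ (X(H) = 1 + 1*(-¼) = 1 - ¼ = ¾)
-1209*((4 + 3)*X(6) + 0) = -1209*((4 + 3)*(¾) + 0) = -1209*(7*(¾) + 0) = -1209*(21/4 + 0) = -1209*21/4 = -25389/4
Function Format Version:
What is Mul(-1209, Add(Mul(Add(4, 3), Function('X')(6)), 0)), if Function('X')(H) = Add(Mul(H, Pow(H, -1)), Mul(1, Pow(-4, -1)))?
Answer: Rational(-25389, 4) ≈ -6347.3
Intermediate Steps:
Function('X')(H) = Rational(3, 4) (Function('X')(H) = Add(1, Mul(1, Rational(-1, 4))) = Add(1, Rational(-1, 4)) = Rational(3, 4))
Mul(-1209, Add(Mul(Add(4, 3), Function('X')(6)), 0)) = Mul(-1209, Add(Mul(Add(4, 3), Rational(3, 4)), 0)) = Mul(-1209, Add(Mul(7, Rational(3, 4)), 0)) = Mul(-1209, Add(Rational(21, 4), 0)) = Mul(-1209, Rational(21, 4)) = Rational(-25389, 4)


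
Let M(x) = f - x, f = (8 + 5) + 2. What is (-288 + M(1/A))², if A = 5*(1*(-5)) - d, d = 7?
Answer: 76300225/1024 ≈ 74512.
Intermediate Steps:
f = 15 (f = 13 + 2 = 15)
A = -32 (A = 5*(1*(-5)) - 1*7 = 5*(-5) - 7 = -25 - 7 = -32)
M(x) = 15 - x
(-288 + M(1/A))² = (-288 + (15 - 1/(-32)))² = (-288 + (15 - 1*(-1/32)))² = (-288 + (15 + 1/32))² = (-288 + 481/32)² = (-8735/32)² = 76300225/1024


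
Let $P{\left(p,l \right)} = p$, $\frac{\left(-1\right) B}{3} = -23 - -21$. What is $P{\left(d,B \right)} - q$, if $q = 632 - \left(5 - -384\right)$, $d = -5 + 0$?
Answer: $-248$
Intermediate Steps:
$B = 6$ ($B = - 3 \left(-23 - -21\right) = - 3 \left(-23 + 21\right) = \left(-3\right) \left(-2\right) = 6$)
$d = -5$
$q = 243$ ($q = 632 - \left(5 + 384\right) = 632 - 389 = 243$)
$P{\left(d,B \right)} - q = -5 - 243 = -248$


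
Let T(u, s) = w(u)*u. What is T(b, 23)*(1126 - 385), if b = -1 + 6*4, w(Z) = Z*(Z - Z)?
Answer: 0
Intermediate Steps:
w(Z) = 0 (w(Z) = Z*0 = 0)
b = 23 (b = -1 + 24 = 23)
T(u, s) = 0 (T(u, s) = 0*u = 0)
T(b, 23)*(1126 - 385) = 0*(1126 - 385) = 0*741 = 0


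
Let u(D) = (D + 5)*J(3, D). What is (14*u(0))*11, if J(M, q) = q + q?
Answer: 0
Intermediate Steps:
J(M, q) = 2*q
u(D) = 2*D*(5 + D) (u(D) = (D + 5)*(2*D) = (5 + D)*(2*D) = 2*D*(5 + D))
(14*u(0))*11 = (14*(2*0*(5 + 0)))*11 = (14*(2*0*5))*11 = (14*0)*11 = 0*11 = 0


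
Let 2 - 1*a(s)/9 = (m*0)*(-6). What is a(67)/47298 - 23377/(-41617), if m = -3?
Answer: 184405742/328066811 ≈ 0.56210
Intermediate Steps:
a(s) = 18 (a(s) = 18 - 9*(-3*0)*(-6) = 18 - 0*(-6) = 18 - 9*0 = 18 + 0 = 18)
a(67)/47298 - 23377/(-41617) = 18/47298 - 23377/(-41617) = 18*(1/47298) - 23377*(-1/41617) = 3/7883 + 23377/41617 = 184405742/328066811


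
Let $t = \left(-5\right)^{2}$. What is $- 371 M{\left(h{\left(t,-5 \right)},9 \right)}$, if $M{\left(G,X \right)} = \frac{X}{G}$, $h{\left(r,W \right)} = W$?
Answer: $\frac{3339}{5} \approx 667.8$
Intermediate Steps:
$t = 25$
$- 371 M{\left(h{\left(t,-5 \right)},9 \right)} = - 371 \frac{9}{-5} = - 371 \cdot 9 \left(- \frac{1}{5}\right) = \left(-371\right) \left(- \frac{9}{5}\right) = \frac{3339}{5}$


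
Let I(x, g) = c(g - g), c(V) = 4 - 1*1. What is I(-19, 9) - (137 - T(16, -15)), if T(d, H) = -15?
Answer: -149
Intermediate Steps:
c(V) = 3 (c(V) = 4 - 1 = 3)
I(x, g) = 3
I(-19, 9) - (137 - T(16, -15)) = 3 - (137 - 1*(-15)) = 3 - (137 + 15) = 3 - 1*152 = 3 - 152 = -149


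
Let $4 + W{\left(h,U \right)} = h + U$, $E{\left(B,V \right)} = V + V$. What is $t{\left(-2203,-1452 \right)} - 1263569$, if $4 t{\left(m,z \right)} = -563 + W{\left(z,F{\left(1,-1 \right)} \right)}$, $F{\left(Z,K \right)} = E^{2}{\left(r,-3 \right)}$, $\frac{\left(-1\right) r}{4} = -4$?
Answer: $- \frac{5056259}{4} \approx -1.2641 \cdot 10^{6}$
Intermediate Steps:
$r = 16$ ($r = \left(-4\right) \left(-4\right) = 16$)
$E{\left(B,V \right)} = 2 V$
$F{\left(Z,K \right)} = 36$ ($F{\left(Z,K \right)} = \left(2 \left(-3\right)\right)^{2} = \left(-6\right)^{2} = 36$)
$W{\left(h,U \right)} = -4 + U + h$ ($W{\left(h,U \right)} = -4 + \left(h + U\right) = -4 + \left(U + h\right) = -4 + U + h$)
$t{\left(m,z \right)} = - \frac{531}{4} + \frac{z}{4}$ ($t{\left(m,z \right)} = \frac{-563 + \left(-4 + 36 + z\right)}{4} = \frac{-563 + \left(32 + z\right)}{4} = \frac{-531 + z}{4} = - \frac{531}{4} + \frac{z}{4}$)
$t{\left(-2203,-1452 \right)} - 1263569 = \left(- \frac{531}{4} + \frac{1}{4} \left(-1452\right)\right) - 1263569 = \left(- \frac{531}{4} - 363\right) - 1263569 = - \frac{1983}{4} - 1263569 = - \frac{5056259}{4}$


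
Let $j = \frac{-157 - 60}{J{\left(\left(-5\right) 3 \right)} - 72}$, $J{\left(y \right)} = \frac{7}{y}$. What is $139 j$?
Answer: $\frac{452445}{1087} \approx 416.23$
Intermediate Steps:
$j = \frac{3255}{1087}$ ($j = \frac{-157 - 60}{\frac{7}{\left(-5\right) 3} - 72} = - \frac{217}{\frac{7}{-15} - 72} = - \frac{217}{7 \left(- \frac{1}{15}\right) - 72} = - \frac{217}{- \frac{7}{15} - 72} = - \frac{217}{- \frac{1087}{15}} = \left(-217\right) \left(- \frac{15}{1087}\right) = \frac{3255}{1087} \approx 2.9945$)
$139 j = 139 \cdot \frac{3255}{1087} = \frac{452445}{1087}$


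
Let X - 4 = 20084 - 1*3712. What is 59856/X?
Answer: 7482/2047 ≈ 3.6551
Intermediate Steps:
X = 16376 (X = 4 + (20084 - 1*3712) = 4 + (20084 - 3712) = 4 + 16372 = 16376)
59856/X = 59856/16376 = 59856*(1/16376) = 7482/2047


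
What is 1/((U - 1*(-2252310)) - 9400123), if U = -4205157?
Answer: -1/11352970 ≈ -8.8083e-8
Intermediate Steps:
1/((U - 1*(-2252310)) - 9400123) = 1/((-4205157 - 1*(-2252310)) - 9400123) = 1/((-4205157 + 2252310) - 9400123) = 1/(-1952847 - 9400123) = 1/(-11352970) = -1/11352970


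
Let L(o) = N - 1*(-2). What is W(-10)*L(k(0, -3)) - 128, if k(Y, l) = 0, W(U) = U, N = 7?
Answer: -218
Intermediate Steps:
L(o) = 9 (L(o) = 7 - 1*(-2) = 7 + 2 = 9)
W(-10)*L(k(0, -3)) - 128 = -10*9 - 128 = -90 - 128 = -218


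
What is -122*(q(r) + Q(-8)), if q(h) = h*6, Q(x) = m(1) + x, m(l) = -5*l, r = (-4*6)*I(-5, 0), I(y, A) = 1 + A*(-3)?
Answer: 19154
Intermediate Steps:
I(y, A) = 1 - 3*A
r = -24 (r = (-4*6)*(1 - 3*0) = -24*(1 + 0) = -24*1 = -24)
Q(x) = -5 + x (Q(x) = -5*1 + x = -5 + x)
q(h) = 6*h
-122*(q(r) + Q(-8)) = -122*(6*(-24) + (-5 - 8)) = -122*(-144 - 13) = -122*(-157) = 19154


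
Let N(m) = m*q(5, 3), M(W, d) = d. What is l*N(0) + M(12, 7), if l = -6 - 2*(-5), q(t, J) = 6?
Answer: 7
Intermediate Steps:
N(m) = 6*m (N(m) = m*6 = 6*m)
l = 4 (l = -6 + 10 = 4)
l*N(0) + M(12, 7) = 4*(6*0) + 7 = 4*0 + 7 = 0 + 7 = 7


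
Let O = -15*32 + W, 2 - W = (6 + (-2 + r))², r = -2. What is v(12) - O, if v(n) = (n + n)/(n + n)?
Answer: 483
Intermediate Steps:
W = -2 (W = 2 - (6 + (-2 - 2))² = 2 - (6 - 4)² = 2 - 1*2² = 2 - 1*4 = 2 - 4 = -2)
v(n) = 1 (v(n) = (2*n)/((2*n)) = (2*n)*(1/(2*n)) = 1)
O = -482 (O = -15*32 - 2 = -480 - 2 = -482)
v(12) - O = 1 - 1*(-482) = 1 + 482 = 483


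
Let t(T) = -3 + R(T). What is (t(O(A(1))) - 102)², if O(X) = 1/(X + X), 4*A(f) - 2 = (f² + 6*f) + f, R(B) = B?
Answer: 274576/25 ≈ 10983.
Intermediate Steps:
A(f) = ½ + f²/4 + 7*f/4 (A(f) = ½ + ((f² + 6*f) + f)/4 = ½ + (f² + 7*f)/4 = ½ + (f²/4 + 7*f/4) = ½ + f²/4 + 7*f/4)
O(X) = 1/(2*X)
t(T) = -3 + T
(t(O(A(1))) - 102)² = ((-3 + 1/(2*(½ + (¼)*1² + (7/4)*1))) - 102)² = ((-3 + 1/(2*(½ + (¼)*1 + 7/4))) - 102)² = ((-3 + 1/(2*(½ + ¼ + 7/4))) - 102)² = ((-3 + 1/(2*(5/2))) - 102)² = ((-3 + (½)*(⅖)) - 102)² = ((-3 + ⅕) - 102)² = (-14/5 - 102)² = (-524/5)² = 274576/25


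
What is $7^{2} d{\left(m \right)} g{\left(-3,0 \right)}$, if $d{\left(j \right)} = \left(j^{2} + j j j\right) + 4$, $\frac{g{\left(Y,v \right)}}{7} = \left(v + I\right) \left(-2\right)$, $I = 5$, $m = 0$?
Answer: $-13720$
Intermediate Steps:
$g{\left(Y,v \right)} = -70 - 14 v$ ($g{\left(Y,v \right)} = 7 \left(v + 5\right) \left(-2\right) = 7 \left(5 + v\right) \left(-2\right) = 7 \left(-10 - 2 v\right) = -70 - 14 v$)
$d{\left(j \right)} = 4 + j^{2} + j^{3}$ ($d{\left(j \right)} = \left(j^{2} + j^{2} j\right) + 4 = \left(j^{2} + j^{3}\right) + 4 = 4 + j^{2} + j^{3}$)
$7^{2} d{\left(m \right)} g{\left(-3,0 \right)} = 7^{2} \left(4 + 0^{2} + 0^{3}\right) \left(-70 - 0\right) = 49 \left(4 + 0 + 0\right) \left(-70 + 0\right) = 49 \cdot 4 \left(-70\right) = 196 \left(-70\right) = -13720$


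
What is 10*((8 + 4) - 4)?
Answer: 80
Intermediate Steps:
10*((8 + 4) - 4) = 10*(12 - 4) = 10*8 = 80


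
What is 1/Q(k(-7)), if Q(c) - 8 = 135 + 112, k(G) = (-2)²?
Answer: 1/255 ≈ 0.0039216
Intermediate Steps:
k(G) = 4
Q(c) = 255 (Q(c) = 8 + (135 + 112) = 8 + 247 = 255)
1/Q(k(-7)) = 1/255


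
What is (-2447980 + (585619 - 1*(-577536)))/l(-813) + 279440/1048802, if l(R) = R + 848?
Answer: -134751724925/3670807 ≈ -36709.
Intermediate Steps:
l(R) = 848 + R
(-2447980 + (585619 - 1*(-577536)))/l(-813) + 279440/1048802 = (-2447980 + (585619 - 1*(-577536)))/(848 - 813) + 279440/1048802 = (-2447980 + (585619 + 577536))/35 + 279440*(1/1048802) = (-2447980 + 1163155)*(1/35) + 139720/524401 = -1284825*1/35 + 139720/524401 = -256965/7 + 139720/524401 = -134751724925/3670807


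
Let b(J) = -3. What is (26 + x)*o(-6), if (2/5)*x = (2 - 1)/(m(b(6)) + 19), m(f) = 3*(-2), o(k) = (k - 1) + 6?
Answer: -681/26 ≈ -26.192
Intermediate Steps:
o(k) = 5 + k (o(k) = (-1 + k) + 6 = 5 + k)
m(f) = -6
x = 5/26 (x = 5*((2 - 1)/(-6 + 19))/2 = 5*(1/13)/2 = 5*(1*(1/13))/2 = (5/2)*(1/13) = 5/26 ≈ 0.19231)
(26 + x)*o(-6) = (26 + 5/26)*(5 - 6) = (681/26)*(-1) = -681/26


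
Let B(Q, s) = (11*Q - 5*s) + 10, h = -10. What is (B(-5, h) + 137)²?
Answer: 20164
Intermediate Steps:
B(Q, s) = 10 - 5*s + 11*Q (B(Q, s) = (-5*s + 11*Q) + 10 = 10 - 5*s + 11*Q)
(B(-5, h) + 137)² = ((10 - 5*(-10) + 11*(-5)) + 137)² = ((10 + 50 - 55) + 137)² = (5 + 137)² = 142² = 20164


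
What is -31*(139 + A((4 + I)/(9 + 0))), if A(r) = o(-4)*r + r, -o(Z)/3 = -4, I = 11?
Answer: -14942/3 ≈ -4980.7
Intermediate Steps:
o(Z) = 12 (o(Z) = -3*(-4) = 12)
A(r) = 13*r (A(r) = 12*r + r = 13*r)
-31*(139 + A((4 + I)/(9 + 0))) = -31*(139 + 13*((4 + 11)/(9 + 0))) = -31*(139 + 13*(15/9)) = -31*(139 + 13*(15*(⅑))) = -31*(139 + 13*(5/3)) = -31*(139 + 65/3) = -31*482/3 = -14942/3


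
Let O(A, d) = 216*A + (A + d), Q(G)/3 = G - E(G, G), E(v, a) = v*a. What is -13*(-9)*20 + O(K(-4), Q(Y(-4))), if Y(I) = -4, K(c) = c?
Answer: 1412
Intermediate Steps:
E(v, a) = a*v
Q(G) = -3*G² + 3*G (Q(G) = 3*(G - G*G) = 3*(G - G²) = -3*G² + 3*G)
O(A, d) = d + 217*A
-13*(-9)*20 + O(K(-4), Q(Y(-4))) = -13*(-9)*20 + (3*(-4)*(1 - 1*(-4)) + 217*(-4)) = 117*20 + (3*(-4)*(1 + 4) - 868) = 2340 + (3*(-4)*5 - 868) = 2340 + (-60 - 868) = 2340 - 928 = 1412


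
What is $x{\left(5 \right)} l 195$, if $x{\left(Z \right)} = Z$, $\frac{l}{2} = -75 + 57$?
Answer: $-35100$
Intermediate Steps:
$l = -36$ ($l = 2 \left(-75 + 57\right) = 2 \left(-18\right) = -36$)
$x{\left(5 \right)} l 195 = 5 \left(-36\right) 195 = \left(-180\right) 195 = -35100$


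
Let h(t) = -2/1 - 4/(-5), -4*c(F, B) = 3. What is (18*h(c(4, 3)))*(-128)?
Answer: 13824/5 ≈ 2764.8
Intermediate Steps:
c(F, B) = -¾ (c(F, B) = -¼*3 = -¾)
h(t) = -6/5 (h(t) = -2*1 - 4*(-⅕) = -2 + ⅘ = -6/5)
(18*h(c(4, 3)))*(-128) = (18*(-6/5))*(-128) = -108/5*(-128) = 13824/5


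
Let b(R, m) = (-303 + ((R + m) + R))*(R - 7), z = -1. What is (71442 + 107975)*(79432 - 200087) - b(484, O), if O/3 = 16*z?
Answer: -21647852444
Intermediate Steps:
O = -48 (O = 3*(16*(-1)) = 3*(-16) = -48)
b(R, m) = (-7 + R)*(-303 + m + 2*R) (b(R, m) = (-303 + (m + 2*R))*(-7 + R) = (-303 + m + 2*R)*(-7 + R) = (-7 + R)*(-303 + m + 2*R))
(71442 + 107975)*(79432 - 200087) - b(484, O) = (71442 + 107975)*(79432 - 200087) - (2121 - 317*484 - 7*(-48) + 2*484**2 + 484*(-48)) = 179417*(-120655) - (2121 - 153428 + 336 + 2*234256 - 23232) = -21647558135 - (2121 - 153428 + 336 + 468512 - 23232) = -21647558135 - 1*294309 = -21647558135 - 294309 = -21647852444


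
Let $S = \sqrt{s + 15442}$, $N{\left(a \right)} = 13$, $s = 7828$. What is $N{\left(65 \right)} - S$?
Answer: $13 - \sqrt{23270} \approx -139.55$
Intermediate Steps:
$S = \sqrt{23270}$ ($S = \sqrt{7828 + 15442} = \sqrt{23270} \approx 152.55$)
$N{\left(65 \right)} - S = 13 - \sqrt{23270}$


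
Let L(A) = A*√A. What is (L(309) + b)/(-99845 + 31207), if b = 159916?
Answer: -79958/34319 - 309*√309/68638 ≈ -2.4090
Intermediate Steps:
L(A) = A^(3/2)
(L(309) + b)/(-99845 + 31207) = (309^(3/2) + 159916)/(-99845 + 31207) = (309*√309 + 159916)/(-68638) = (159916 + 309*√309)*(-1/68638) = -79958/34319 - 309*√309/68638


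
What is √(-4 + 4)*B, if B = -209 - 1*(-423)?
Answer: 0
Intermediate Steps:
B = 214 (B = -209 + 423 = 214)
√(-4 + 4)*B = √(-4 + 4)*214 = √0*214 = 0*214 = 0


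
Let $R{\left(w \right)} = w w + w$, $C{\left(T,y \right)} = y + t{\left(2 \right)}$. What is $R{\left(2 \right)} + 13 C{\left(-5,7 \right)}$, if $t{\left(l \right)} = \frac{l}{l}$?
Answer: $110$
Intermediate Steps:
$t{\left(l \right)} = 1$
$C{\left(T,y \right)} = 1 + y$ ($C{\left(T,y \right)} = y + 1 = 1 + y$)
$R{\left(w \right)} = w + w^{2}$ ($R{\left(w \right)} = w^{2} + w = w + w^{2}$)
$R{\left(2 \right)} + 13 C{\left(-5,7 \right)} = 2 \left(1 + 2\right) + 13 \left(1 + 7\right) = 2 \cdot 3 + 13 \cdot 8 = 6 + 104 = 110$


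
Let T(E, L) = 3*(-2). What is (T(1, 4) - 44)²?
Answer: 2500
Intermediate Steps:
T(E, L) = -6
(T(1, 4) - 44)² = (-6 - 44)² = (-50)² = 2500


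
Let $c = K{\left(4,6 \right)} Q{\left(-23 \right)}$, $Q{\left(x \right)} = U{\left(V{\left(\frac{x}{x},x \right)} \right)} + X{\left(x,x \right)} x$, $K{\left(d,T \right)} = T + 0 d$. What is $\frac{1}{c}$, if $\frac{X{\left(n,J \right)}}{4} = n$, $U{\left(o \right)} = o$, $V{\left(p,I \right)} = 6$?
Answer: $\frac{1}{12732} \approx 7.8542 \cdot 10^{-5}$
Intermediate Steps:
$X{\left(n,J \right)} = 4 n$
$K{\left(d,T \right)} = T$ ($K{\left(d,T \right)} = T + 0 = T$)
$Q{\left(x \right)} = 6 + 4 x^{2}$ ($Q{\left(x \right)} = 6 + 4 x x = 6 + 4 x^{2}$)
$c = 12732$ ($c = 6 \left(6 + 4 \left(-23\right)^{2}\right) = 6 \left(6 + 4 \cdot 529\right) = 6 \left(6 + 2116\right) = 6 \cdot 2122 = 12732$)
$\frac{1}{c} = \frac{1}{12732}$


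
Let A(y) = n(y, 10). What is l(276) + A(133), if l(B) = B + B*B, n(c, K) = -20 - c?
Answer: 76299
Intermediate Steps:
A(y) = -20 - y
l(B) = B + B²
l(276) + A(133) = 276*(1 + 276) + (-20 - 1*133) = 276*277 + (-20 - 133) = 76452 - 153 = 76299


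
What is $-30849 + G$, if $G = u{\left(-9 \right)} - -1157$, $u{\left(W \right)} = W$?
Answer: $-29701$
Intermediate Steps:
$G = 1148$ ($G = -9 - -1157 = -9 + 1157 = 1148$)
$-30849 + G = -30849 + 1148 = -29701$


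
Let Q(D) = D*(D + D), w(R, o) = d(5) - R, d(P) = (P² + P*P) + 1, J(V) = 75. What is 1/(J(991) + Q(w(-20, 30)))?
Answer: 1/10157 ≈ 9.8454e-5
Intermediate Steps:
d(P) = 1 + 2*P² (d(P) = (P² + P²) + 1 = 2*P² + 1 = 1 + 2*P²)
w(R, o) = 51 - R (w(R, o) = (1 + 2*5²) - R = (1 + 2*25) - R = (1 + 50) - R = 51 - R)
Q(D) = 2*D² (Q(D) = D*(2*D) = 2*D²)
1/(J(991) + Q(w(-20, 30))) = 1/(75 + 2*(51 - 1*(-20))²) = 1/(75 + 2*(51 + 20)²) = 1/(75 + 2*71²) = 1/(75 + 2*5041) = 1/(75 + 10082) = 1/10157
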